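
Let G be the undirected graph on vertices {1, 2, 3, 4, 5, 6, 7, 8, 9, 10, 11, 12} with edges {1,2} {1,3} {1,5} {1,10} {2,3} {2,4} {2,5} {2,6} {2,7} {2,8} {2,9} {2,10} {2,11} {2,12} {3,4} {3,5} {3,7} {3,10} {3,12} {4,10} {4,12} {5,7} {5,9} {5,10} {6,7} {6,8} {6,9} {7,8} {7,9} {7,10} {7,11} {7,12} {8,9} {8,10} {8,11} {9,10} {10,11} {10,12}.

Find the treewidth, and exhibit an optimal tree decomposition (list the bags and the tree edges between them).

Treewidth 4.
One such decomposition:
Bags: B1 = {2, 7, 8, 9, 10}  B2 = {2, 5, 7, 9, 10}  B3 = {2, 3, 5, 7, 10}  B4 = {2, 7, 8, 10, 11}  B5 = {2, 3, 7, 10, 12}  B6 = {2, 6, 7, 8, 9}  B7 = {1, 2, 3, 5, 10}  B8 = {2, 3, 4, 10, 12}
Tree: B1–B2, B2–B3, B1–B4, B3–B5, B1–B6, B3–B7, B5–B8

Each bag holds 5 vertices, so the decomposition has width 4, which upper-bounds the treewidth. Conversely, {1, 2, 3, 5, 10} is a clique of size 5, and the vertices of any clique must share a bag in every tree decomposition; so some bag has ≥ 5 vertices and tw(G) ≥ 4. Hence tw(G) = 4 exactly.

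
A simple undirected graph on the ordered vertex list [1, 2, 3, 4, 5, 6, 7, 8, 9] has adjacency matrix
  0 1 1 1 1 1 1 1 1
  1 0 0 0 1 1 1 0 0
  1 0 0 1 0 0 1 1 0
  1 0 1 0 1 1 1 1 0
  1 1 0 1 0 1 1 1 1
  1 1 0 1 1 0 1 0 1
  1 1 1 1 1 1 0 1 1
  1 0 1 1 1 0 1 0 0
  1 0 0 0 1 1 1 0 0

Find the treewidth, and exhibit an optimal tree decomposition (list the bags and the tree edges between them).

Every bag has size at most 5, so the width is 5 − 1 = 4 and tw(G) ≤ 4. On the other hand G contains the 5-clique {1, 3, 4, 7, 8}. A clique must lie in a single bag of any decomposition, so no decomposition can have width below 4. Hence tw(G) = 4 exactly.

Treewidth 4.
Bags: B1 = {1, 2, 5, 6, 7}  B2 = {1, 4, 5, 6, 7}  B3 = {1, 5, 6, 7, 9}  B4 = {1, 4, 5, 7, 8}  B5 = {1, 3, 4, 7, 8}
Tree: B1–B2, B2–B3, B2–B4, B4–B5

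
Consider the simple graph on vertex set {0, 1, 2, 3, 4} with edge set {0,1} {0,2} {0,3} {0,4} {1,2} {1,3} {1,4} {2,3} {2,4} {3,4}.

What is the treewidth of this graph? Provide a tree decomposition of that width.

With just one bag of size 5, the width is 5 − 1 = 4, so tw(G) ≤ 4. On the other hand G contains the 5-clique {0, 1, 2, 3, 4}. A clique must lie in a single bag of any decomposition, so no decomposition can have width below 4. Hence tw(G) = 4 exactly.

Treewidth 4.
One optimal decomposition is:
Bags: B1 = {0, 1, 2, 3, 4}
Tree: (single bag)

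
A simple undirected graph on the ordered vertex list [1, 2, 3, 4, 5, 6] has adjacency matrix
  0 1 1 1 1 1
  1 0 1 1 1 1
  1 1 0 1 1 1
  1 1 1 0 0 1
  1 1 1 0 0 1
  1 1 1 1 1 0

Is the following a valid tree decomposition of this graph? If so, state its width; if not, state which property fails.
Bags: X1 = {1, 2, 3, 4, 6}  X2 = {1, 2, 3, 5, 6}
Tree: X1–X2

Checking the three conditions: (i) the bags cover all of {1, 2, 3, 4, 5, 6}; (ii) for each edge, some bag contains both endpoints; (iii) the bags containing any fixed vertex form a subtree. All hold, so the decomposition is valid with width 5 − 1 = 4.

Yes; width 4.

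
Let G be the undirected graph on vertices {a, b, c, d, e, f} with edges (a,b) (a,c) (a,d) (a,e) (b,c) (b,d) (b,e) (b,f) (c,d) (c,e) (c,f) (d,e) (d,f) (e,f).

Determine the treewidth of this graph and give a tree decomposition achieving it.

The largest bag has 5 vertices, giving width 4; this decomposition certifies tw(G) ≤ 4. For the lower bound, the 5 vertices {b, c, d, e, f} are pairwise adjacent, and any tree decomposition puts a clique entirely inside one bag — forcing width ≥ 4. Combining the bounds, tw(G) = 4.

Treewidth 4.
One such decomposition:
Bags: B1 = {a, b, c, d, e}  B2 = {b, c, d, e, f}
Tree: B1–B2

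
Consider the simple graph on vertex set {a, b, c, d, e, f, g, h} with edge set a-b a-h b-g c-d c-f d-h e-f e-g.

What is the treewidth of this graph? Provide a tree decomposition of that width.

Treewidth 2.
Bags: B1 = {c, e, f}  B2 = {c, e, g}  B3 = {b, c, g}  B4 = {a, b, c}  B5 = {a, c, h}  B6 = {c, d, h}
Tree: B1–B2, B2–B3, B3–B4, B4–B5, B5–B6

The largest bag has 3 vertices, giving width 2; this decomposition certifies tw(G) ≤ 2. Since c–f–e–g–b–a–h–d–c is a cycle in G, G is not acyclic. Forests are exactly the graphs of treewidth ≤ 1, so tw(G) ≥ 2. Hence tw(G) = 2 exactly.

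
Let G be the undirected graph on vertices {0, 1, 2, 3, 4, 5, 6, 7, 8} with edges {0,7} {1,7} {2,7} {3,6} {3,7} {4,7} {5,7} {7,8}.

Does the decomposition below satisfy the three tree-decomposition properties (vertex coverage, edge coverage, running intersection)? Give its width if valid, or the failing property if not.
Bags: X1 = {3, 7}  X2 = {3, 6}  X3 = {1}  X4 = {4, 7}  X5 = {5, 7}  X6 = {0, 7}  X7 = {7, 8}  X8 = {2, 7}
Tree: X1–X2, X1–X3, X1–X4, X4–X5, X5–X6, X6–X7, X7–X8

No — edge (7,1) lies in no bag.

A tree decomposition must satisfy three properties: every vertex lies in some bag; for every edge, both endpoints lie together in some bag; and for every vertex, the bags containing it form a connected subtree. Here edge (7,1) lies in no bag, so the decomposition is invalid.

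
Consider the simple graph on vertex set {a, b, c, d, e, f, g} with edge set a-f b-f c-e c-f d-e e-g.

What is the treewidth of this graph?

A width-1 tree decomposition is:
Bags: B1 = {c, e}  B2 = {e, g}  B3 = {d, e}  B4 = {c, f}  B5 = {b, f}  B6 = {a, f}
Tree: B1–B2, B1–B3, B1–B4, B4–B5, B5–B6
The largest bag has 2 vertices, giving width 1; this decomposition certifies tw(G) ≤ 1. G has an edge, so its treewidth is at least 1. The upper and lower bounds meet at 1, so that is the treewidth.

1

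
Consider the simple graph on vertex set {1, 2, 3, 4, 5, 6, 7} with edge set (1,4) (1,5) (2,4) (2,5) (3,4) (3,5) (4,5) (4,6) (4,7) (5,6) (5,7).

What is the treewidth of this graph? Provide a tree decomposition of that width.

Each bag holds 3 vertices, so the decomposition has width 2, which upper-bounds the treewidth. For the lower bound, the 3 vertices {1, 4, 5} are pairwise adjacent, and any tree decomposition puts a clique entirely inside one bag — forcing width ≥ 2. Hence tw(G) = 2 exactly.

Treewidth 2.
Bags: B1 = {4, 5, 7}  B2 = {1, 4, 5}  B3 = {4, 5, 6}  B4 = {3, 4, 5}  B5 = {2, 4, 5}
Tree: B1–B2, B1–B3, B3–B4, B1–B5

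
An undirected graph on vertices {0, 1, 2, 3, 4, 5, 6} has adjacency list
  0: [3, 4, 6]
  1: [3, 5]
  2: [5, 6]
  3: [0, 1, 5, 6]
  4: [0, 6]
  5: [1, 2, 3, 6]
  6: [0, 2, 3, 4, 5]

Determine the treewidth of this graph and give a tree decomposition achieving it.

The largest bag has 3 vertices, giving width 2; this decomposition certifies tw(G) ≤ 2. On the other hand G contains the 3-clique {1, 3, 5}. A clique must lie in a single bag of any decomposition, so no decomposition can have width below 2. Combining the bounds, tw(G) = 2.

Treewidth 2.
One such decomposition:
Bags: B1 = {0, 3, 6}  B2 = {3, 5, 6}  B3 = {0, 4, 6}  B4 = {1, 3, 5}  B5 = {2, 5, 6}
Tree: B1–B2, B1–B3, B2–B4, B2–B5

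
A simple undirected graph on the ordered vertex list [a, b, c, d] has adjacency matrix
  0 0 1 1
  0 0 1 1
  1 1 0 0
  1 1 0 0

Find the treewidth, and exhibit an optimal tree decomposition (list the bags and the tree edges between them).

Each bag holds 3 vertices, so the decomposition has width 2, which upper-bounds the treewidth. For the lower bound, G contains the cycle c–b–d–a–c, so G is not a forest; only forests have treewidth ≤ 1, hence tw(G) ≥ 2. Hence tw(G) = 2 exactly.

Treewidth 2.
One such decomposition:
Bags: B1 = {b, c, d}  B2 = {a, c, d}
Tree: B1–B2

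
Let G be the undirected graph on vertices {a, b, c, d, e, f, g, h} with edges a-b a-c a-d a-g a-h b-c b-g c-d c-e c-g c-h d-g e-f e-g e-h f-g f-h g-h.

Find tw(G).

3

A width-3 tree decomposition is:
Bags: B1 = {a, c, g, h}  B2 = {c, e, g, h}  B3 = {a, c, d, g}  B4 = {e, f, g, h}  B5 = {a, b, c, g}
Tree: B1–B2, B1–B3, B2–B4, B3–B5
Each bag holds 4 vertices, so the decomposition has width 3, which upper-bounds the treewidth. On the other hand G contains the 4-clique {c, e, g, h}. A clique must lie in a single bag of any decomposition, so no decomposition can have width below 3. Hence tw(G) = 3 exactly.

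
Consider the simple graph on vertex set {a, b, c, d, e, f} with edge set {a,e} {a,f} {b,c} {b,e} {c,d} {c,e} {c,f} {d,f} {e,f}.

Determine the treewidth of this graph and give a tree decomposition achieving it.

Each bag holds 3 vertices, so the decomposition has width 2, which upper-bounds the treewidth. On the other hand G contains the 3-clique {c, d, f}. A clique must lie in a single bag of any decomposition, so no decomposition can have width below 2. Therefore the treewidth is 2.

Treewidth 2.
One such decomposition:
Bags: B1 = {c, d, f}  B2 = {c, e, f}  B3 = {a, e, f}  B4 = {b, c, e}
Tree: B1–B2, B2–B3, B2–B4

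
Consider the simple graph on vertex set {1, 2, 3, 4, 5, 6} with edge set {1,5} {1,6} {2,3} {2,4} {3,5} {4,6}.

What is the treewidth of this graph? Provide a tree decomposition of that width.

Treewidth 2.
One optimal decomposition is:
Bags: B1 = {2, 4, 6}  B2 = {1, 2, 6}  B3 = {1, 2, 5}  B4 = {2, 3, 5}
Tree: B1–B2, B2–B3, B3–B4

The largest bag has 3 vertices, giving width 2; this decomposition certifies tw(G) ≤ 2. Since 2–4–6–1–5–3–2 is a cycle in G, G is not acyclic. Forests are exactly the graphs of treewidth ≤ 1, so tw(G) ≥ 2. Hence tw(G) = 2 exactly.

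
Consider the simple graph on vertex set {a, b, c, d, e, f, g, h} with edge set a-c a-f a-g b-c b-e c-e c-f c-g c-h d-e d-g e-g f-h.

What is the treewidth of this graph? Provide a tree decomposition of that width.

Every bag has size at most 3, so the width is 3 − 1 = 2 and tw(G) ≤ 2. Conversely, {d, e, g} is a clique of size 3, and the vertices of any clique must share a bag in every tree decomposition; so some bag has ≥ 3 vertices and tw(G) ≥ 2. Combining the bounds, tw(G) = 2.

Treewidth 2.
One such decomposition:
Bags: B1 = {c, e, g}  B2 = {a, c, g}  B3 = {a, c, f}  B4 = {b, c, e}  B5 = {c, f, h}  B6 = {d, e, g}
Tree: B1–B2, B2–B3, B1–B4, B3–B5, B1–B6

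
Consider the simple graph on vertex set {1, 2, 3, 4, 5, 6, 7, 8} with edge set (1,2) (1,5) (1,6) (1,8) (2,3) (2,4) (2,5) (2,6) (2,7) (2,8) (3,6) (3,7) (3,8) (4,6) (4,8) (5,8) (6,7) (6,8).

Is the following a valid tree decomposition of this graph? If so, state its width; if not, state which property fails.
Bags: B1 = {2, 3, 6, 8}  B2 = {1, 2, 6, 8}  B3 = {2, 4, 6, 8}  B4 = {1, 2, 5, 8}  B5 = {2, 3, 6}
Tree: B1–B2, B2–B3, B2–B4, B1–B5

A tree decomposition must satisfy three properties: every vertex lies in some bag; for every edge, both endpoints lie together in some bag; and for every vertex, the bags containing it form a connected subtree. Here vertex 7 appears in no bag, so the decomposition is invalid.

No — vertex 7 appears in no bag.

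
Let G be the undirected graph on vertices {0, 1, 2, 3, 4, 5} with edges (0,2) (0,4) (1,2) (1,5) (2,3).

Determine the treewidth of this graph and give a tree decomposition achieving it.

Treewidth 1.
One such decomposition:
Bags: B1 = {2, 3}  B2 = {1, 2}  B3 = {0, 2}  B4 = {1, 5}  B5 = {0, 4}
Tree: B1–B2, B2–B3, B2–B4, B3–B5

The largest bag has 2 vertices, giving width 1; this decomposition certifies tw(G) ≤ 1. Since G has at least one edge (e.g. 2–3), it is not an edgeless graph, so tw(G) ≥ 1. Hence tw(G) = 1 exactly.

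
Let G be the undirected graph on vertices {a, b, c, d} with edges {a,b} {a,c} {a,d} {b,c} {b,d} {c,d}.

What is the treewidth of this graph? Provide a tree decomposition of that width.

Treewidth 3.
One such decomposition:
Bags: B1 = {a, b, c, d}
Tree: (single bag)

A single bag containing all 4 vertices is trivially a valid decomposition of width 3. For the lower bound, the 4 vertices {a, b, c, d} are pairwise adjacent, and any tree decomposition puts a clique entirely inside one bag — forcing width ≥ 3. Combining the bounds, tw(G) = 3.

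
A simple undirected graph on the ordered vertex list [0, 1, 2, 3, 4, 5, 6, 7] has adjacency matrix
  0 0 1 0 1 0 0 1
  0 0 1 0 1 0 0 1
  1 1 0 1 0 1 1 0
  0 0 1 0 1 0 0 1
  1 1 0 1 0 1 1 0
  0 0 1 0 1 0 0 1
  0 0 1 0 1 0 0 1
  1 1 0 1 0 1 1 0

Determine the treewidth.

3

A width-3 tree decomposition is:
Bags: B1 = {2, 3, 4, 7}  B2 = {2, 4, 6, 7}  B3 = {0, 2, 4, 7}  B4 = {2, 4, 5, 7}  B5 = {1, 2, 4, 7}
Tree: B1–B2, B2–B3, B3–B4, B4–B5
The largest bag has 4 vertices, giving width 3; this decomposition certifies tw(G) ≤ 3. For the lower bound: the 4 vertex sets {3,4}, {2,6}, {7}, {0} are disjoint, each induces a connected subgraph, and every pair is joined by at least one edge of G. Contracting each set to a single vertex therefore yields K_{4} as a minor, and since treewidth is minor-monotone, tw(G) ≥ tw(K_{4}) = 3. Therefore the treewidth is 3.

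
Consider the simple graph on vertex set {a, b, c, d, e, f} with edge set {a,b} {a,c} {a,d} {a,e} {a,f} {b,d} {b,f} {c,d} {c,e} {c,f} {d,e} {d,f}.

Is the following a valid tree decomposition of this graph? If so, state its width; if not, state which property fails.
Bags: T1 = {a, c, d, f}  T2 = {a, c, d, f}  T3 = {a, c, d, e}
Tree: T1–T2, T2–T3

No — vertex b appears in no bag.

A tree decomposition must satisfy three properties: every vertex lies in some bag; for every edge, both endpoints lie together in some bag; and for every vertex, the bags containing it form a connected subtree. Here vertex b appears in no bag, so the decomposition is invalid.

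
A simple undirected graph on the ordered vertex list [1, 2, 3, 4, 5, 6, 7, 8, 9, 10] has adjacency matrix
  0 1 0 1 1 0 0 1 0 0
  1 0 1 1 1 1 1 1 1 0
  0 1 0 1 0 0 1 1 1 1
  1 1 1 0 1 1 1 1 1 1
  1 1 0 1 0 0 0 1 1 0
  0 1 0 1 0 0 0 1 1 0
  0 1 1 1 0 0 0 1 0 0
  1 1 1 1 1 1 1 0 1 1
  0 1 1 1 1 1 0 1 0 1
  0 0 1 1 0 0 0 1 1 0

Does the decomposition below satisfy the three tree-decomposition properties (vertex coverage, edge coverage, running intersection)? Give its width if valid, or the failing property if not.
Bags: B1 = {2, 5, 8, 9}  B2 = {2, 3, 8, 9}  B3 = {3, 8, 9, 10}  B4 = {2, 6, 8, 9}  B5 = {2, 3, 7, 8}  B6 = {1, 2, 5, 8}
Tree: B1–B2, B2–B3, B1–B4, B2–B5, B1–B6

A tree decomposition must satisfy three properties: every vertex lies in some bag; for every edge, both endpoints lie together in some bag; and for every vertex, the bags containing it form a connected subtree. Here vertex 4 appears in no bag, so the decomposition is invalid.

No — vertex 4 appears in no bag.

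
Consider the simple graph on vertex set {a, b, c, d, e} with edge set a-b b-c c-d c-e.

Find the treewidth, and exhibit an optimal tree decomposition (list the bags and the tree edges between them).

Treewidth 1.
Bags: B1 = {a, b}  B2 = {b, c}  B3 = {c, e}  B4 = {c, d}
Tree: B1–B2, B2–B3, B3–B4

The largest bag has 2 vertices, giving width 1; this decomposition certifies tw(G) ≤ 1. G has an edge, so its treewidth is at least 1. The upper and lower bounds meet at 1, so that is the treewidth.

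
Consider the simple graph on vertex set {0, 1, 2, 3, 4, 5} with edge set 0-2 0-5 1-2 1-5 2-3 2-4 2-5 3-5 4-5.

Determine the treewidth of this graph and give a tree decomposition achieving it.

Every bag has size at most 3, so the width is 3 − 1 = 2 and tw(G) ≤ 2. For the lower bound, the 3 vertices {0, 2, 5} are pairwise adjacent, and any tree decomposition puts a clique entirely inside one bag — forcing width ≥ 2. Combining the bounds, tw(G) = 2.

Treewidth 2.
Bags: B1 = {2, 4, 5}  B2 = {2, 3, 5}  B3 = {1, 2, 5}  B4 = {0, 2, 5}
Tree: B1–B2, B1–B3, B2–B4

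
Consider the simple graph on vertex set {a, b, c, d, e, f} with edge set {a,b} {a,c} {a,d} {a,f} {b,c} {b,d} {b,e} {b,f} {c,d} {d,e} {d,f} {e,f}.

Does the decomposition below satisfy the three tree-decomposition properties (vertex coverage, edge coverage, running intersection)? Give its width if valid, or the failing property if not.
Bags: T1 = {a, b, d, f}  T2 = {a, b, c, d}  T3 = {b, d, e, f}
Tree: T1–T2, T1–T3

Every vertex of G appears in some bag (union = {a, b, c, d, e, f}); every edge is covered by a bag; and for each vertex v the set of bags containing v is connected in the bag tree. The decomposition is therefore valid. The largest bag has 4 vertices, so the width is 3.

Yes; width 3.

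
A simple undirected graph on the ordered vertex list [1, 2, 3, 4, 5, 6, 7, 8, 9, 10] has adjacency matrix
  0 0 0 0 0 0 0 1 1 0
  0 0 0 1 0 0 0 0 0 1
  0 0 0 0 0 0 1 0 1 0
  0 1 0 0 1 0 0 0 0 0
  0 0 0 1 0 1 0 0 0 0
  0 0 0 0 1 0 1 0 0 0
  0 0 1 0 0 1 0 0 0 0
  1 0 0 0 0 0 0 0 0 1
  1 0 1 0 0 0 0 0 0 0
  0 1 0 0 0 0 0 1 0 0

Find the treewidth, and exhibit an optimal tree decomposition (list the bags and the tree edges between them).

Each bag holds 3 vertices, so the decomposition has width 2, which upper-bounds the treewidth. Since 10–2–4–5–6–7–3–9–1–8–10 is a cycle in G, G is not acyclic. Forests are exactly the graphs of treewidth ≤ 1, so tw(G) ≥ 2. Hence tw(G) = 2 exactly.

Treewidth 2.
One optimal decomposition is:
Bags: B1 = {2, 4, 10}  B2 = {4, 5, 10}  B3 = {5, 6, 10}  B4 = {6, 7, 10}  B5 = {3, 7, 10}  B6 = {3, 9, 10}  B7 = {1, 9, 10}  B8 = {1, 8, 10}
Tree: B1–B2, B2–B3, B3–B4, B4–B5, B5–B6, B6–B7, B7–B8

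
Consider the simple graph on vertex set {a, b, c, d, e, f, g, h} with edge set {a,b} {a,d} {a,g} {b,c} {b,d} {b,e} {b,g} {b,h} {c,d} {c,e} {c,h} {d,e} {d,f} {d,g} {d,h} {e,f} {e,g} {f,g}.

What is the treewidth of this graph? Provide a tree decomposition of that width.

Every bag has size at most 4, so the width is 4 − 1 = 3 and tw(G) ≤ 3. On the other hand G contains the 4-clique {d, e, f, g}. A clique must lie in a single bag of any decomposition, so no decomposition can have width below 3. Hence tw(G) = 3 exactly.

Treewidth 3.
One optimal decomposition is:
Bags: B1 = {b, c, d, h}  B2 = {b, c, d, e}  B3 = {b, d, e, g}  B4 = {a, b, d, g}  B5 = {d, e, f, g}
Tree: B1–B2, B2–B3, B3–B4, B3–B5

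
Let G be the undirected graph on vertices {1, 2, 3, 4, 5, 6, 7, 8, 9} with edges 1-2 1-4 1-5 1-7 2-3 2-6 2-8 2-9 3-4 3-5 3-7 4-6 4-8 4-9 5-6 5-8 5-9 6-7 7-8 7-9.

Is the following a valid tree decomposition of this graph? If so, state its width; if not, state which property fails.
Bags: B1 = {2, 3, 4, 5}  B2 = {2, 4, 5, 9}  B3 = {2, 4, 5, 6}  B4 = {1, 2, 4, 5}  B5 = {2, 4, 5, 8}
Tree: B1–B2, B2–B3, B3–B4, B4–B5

A tree decomposition must satisfy three properties: every vertex lies in some bag; for every edge, both endpoints lie together in some bag; and for every vertex, the bags containing it form a connected subtree. Here vertex 7 appears in no bag, so the decomposition is invalid.

No — vertex 7 appears in no bag.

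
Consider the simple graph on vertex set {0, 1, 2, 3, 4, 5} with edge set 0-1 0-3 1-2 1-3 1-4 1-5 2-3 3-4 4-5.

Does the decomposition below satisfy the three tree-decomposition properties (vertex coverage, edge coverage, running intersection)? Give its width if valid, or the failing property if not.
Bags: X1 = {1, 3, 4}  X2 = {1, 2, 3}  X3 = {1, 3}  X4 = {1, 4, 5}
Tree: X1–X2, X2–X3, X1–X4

No — vertex 0 appears in no bag.

A tree decomposition must satisfy three properties: every vertex lies in some bag; for every edge, both endpoints lie together in some bag; and for every vertex, the bags containing it form a connected subtree. Here vertex 0 appears in no bag, so the decomposition is invalid.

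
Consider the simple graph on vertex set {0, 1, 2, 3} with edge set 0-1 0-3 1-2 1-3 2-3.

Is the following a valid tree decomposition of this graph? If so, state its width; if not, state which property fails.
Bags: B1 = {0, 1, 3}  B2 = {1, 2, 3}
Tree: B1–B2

Yes; width 2.

Every vertex of G appears in some bag (union = {0, 1, 2, 3}); every edge is covered by a bag; and for each vertex v the set of bags containing v is connected in the bag tree. The decomposition is therefore valid. The largest bag has 3 vertices, so the width is 2.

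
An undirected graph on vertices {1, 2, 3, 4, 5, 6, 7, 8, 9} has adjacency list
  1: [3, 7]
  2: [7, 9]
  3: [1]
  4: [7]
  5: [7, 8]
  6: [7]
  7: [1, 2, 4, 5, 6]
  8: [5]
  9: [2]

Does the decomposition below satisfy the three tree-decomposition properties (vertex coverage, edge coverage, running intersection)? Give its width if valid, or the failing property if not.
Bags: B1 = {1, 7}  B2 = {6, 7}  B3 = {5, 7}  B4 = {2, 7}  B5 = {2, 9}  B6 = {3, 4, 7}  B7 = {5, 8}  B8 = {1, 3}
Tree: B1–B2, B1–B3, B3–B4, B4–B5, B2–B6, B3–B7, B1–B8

A tree decomposition must satisfy three properties: every vertex lies in some bag; for every edge, both endpoints lie together in some bag; and for every vertex, the bags containing it form a connected subtree. Here bags containing vertex 3 are not connected in the tree, so the decomposition is invalid.

No — bags containing vertex 3 are not connected in the tree.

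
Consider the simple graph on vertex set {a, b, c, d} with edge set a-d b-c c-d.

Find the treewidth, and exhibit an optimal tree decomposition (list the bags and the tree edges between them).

Treewidth 1.
Bags: B1 = {a, d}  B2 = {c, d}  B3 = {b, c}
Tree: B1–B2, B2–B3

Each bag holds 2 vertices, so the decomposition has width 1, which upper-bounds the treewidth. G has an edge, so its treewidth is at least 1. The upper and lower bounds meet at 1, so that is the treewidth.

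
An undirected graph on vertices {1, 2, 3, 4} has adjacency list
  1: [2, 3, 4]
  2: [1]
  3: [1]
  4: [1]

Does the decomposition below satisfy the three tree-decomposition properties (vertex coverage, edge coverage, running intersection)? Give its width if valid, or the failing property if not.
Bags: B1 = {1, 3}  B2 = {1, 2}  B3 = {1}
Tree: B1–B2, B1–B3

A tree decomposition must satisfy three properties: every vertex lies in some bag; for every edge, both endpoints lie together in some bag; and for every vertex, the bags containing it form a connected subtree. Here vertex 4 appears in no bag, so the decomposition is invalid.

No — vertex 4 appears in no bag.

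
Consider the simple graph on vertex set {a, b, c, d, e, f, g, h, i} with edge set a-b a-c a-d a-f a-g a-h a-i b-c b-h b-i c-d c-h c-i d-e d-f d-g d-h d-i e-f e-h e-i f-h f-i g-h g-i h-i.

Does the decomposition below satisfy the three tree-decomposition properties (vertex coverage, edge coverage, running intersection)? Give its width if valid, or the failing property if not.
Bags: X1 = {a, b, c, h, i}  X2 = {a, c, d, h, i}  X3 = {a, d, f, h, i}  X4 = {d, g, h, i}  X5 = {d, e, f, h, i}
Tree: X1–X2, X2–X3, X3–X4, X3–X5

No — edge (a,g) lies in no bag.

A tree decomposition must satisfy three properties: every vertex lies in some bag; for every edge, both endpoints lie together in some bag; and for every vertex, the bags containing it form a connected subtree. Here edge (a,g) lies in no bag, so the decomposition is invalid.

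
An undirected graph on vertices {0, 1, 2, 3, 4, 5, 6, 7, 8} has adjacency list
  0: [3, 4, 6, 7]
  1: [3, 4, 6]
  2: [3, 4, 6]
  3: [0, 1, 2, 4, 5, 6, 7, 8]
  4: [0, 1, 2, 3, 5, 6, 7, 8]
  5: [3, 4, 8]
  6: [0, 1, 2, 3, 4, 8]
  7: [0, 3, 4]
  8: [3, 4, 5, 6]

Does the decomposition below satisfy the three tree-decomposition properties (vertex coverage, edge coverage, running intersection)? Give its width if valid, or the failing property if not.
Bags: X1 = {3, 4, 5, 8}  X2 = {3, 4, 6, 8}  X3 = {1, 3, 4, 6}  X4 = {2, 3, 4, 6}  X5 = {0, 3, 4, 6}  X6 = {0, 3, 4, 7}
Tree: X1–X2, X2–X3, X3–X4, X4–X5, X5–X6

Yes; width 3.

Every vertex of G appears in some bag (union = {0, 1, 2, 3, 4, 5, 6, 7, 8}); every edge is covered by a bag; and for each vertex v the set of bags containing v is connected in the bag tree. The decomposition is therefore valid. The largest bag has 4 vertices, so the width is 3.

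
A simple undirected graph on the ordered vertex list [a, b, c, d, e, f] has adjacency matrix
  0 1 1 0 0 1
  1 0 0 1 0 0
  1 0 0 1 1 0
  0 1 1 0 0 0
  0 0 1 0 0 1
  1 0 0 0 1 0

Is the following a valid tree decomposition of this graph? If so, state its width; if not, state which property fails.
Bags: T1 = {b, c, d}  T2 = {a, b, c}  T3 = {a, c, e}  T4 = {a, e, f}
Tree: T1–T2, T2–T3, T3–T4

Yes; width 2.

Checking the three conditions: (i) the bags cover all of {a, b, c, d, e, f}; (ii) for each edge, some bag contains both endpoints; (iii) the bags containing any fixed vertex form a subtree. All hold, so the decomposition is valid with width 3 − 1 = 2.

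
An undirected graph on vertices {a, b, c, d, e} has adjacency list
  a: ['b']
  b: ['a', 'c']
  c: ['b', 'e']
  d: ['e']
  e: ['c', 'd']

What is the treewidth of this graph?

1

A width-1 tree decomposition is:
Bags: B1 = {a, b}  B2 = {b, c}  B3 = {c, e}  B4 = {d, e}
Tree: B1–B2, B2–B3, B3–B4
Every bag has size at most 2, so the width is 2 − 1 = 1 and tw(G) ≤ 1. Any graph with an edge has treewidth ≥ 1, and G has the edge a–b. Combining the bounds, tw(G) = 1.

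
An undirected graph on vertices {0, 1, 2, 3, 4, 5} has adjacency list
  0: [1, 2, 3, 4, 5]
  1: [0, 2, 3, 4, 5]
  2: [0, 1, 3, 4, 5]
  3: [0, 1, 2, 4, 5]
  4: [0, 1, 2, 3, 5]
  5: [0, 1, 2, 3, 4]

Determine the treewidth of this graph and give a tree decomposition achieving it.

Treewidth 5.
Bags: B1 = {0, 1, 2, 3, 4, 5}
Tree: (single bag)

A single bag containing all 6 vertices is trivially a valid decomposition of width 5. Conversely, {0, 1, 2, 3, 4, 5} is a clique of size 6, and the vertices of any clique must share a bag in every tree decomposition; so some bag has ≥ 6 vertices and tw(G) ≥ 5. The upper and lower bounds meet at 5, so that is the treewidth.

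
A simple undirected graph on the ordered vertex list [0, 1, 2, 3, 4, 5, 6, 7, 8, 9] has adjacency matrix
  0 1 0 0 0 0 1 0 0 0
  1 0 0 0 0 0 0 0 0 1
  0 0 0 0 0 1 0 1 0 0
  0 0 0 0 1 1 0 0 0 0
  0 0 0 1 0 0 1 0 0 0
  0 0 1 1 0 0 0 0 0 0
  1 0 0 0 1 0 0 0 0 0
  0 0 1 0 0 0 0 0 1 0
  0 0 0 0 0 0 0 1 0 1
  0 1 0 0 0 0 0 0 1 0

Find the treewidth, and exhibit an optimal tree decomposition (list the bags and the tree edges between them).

Treewidth 2.
One optimal decomposition is:
Bags: B1 = {2, 7, 8}  B2 = {2, 5, 8}  B3 = {3, 5, 8}  B4 = {3, 4, 8}  B5 = {4, 6, 8}  B6 = {0, 6, 8}  B7 = {0, 1, 8}  B8 = {1, 8, 9}
Tree: B1–B2, B2–B3, B3–B4, B4–B5, B5–B6, B6–B7, B7–B8

The largest bag has 3 vertices, giving width 2; this decomposition certifies tw(G) ≤ 2. For the lower bound, G contains the cycle 8–7–2–5–3–4–6–0–1–9–8, so G is not a forest; only forests have treewidth ≤ 1, hence tw(G) ≥ 2. Therefore the treewidth is 2.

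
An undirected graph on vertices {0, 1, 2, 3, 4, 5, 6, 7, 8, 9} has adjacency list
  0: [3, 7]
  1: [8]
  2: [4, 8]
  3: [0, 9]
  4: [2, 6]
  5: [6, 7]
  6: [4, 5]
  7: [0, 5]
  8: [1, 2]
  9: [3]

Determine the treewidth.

1

A width-1 tree decomposition is:
Bags: B1 = {3, 9}  B2 = {0, 3}  B3 = {0, 7}  B4 = {5, 7}  B5 = {5, 6}  B6 = {4, 6}  B7 = {2, 4}  B8 = {2, 8}  B9 = {1, 8}
Tree: B1–B2, B2–B3, B3–B4, B4–B5, B5–B6, B6–B7, B7–B8, B8–B9
Every bag has size at most 2, so the width is 2 − 1 = 1 and tw(G) ≤ 1. Any graph with an edge has treewidth ≥ 1, and G has the edge 9–3. Therefore the treewidth is 1.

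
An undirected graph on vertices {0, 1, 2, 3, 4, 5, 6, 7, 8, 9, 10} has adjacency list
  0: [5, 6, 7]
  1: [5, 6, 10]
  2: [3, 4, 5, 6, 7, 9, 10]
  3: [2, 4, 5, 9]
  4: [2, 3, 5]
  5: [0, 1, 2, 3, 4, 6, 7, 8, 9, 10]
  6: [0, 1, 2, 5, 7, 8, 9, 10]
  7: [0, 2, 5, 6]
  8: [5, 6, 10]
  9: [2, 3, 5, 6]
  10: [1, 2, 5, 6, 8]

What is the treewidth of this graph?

A width-3 tree decomposition is:
Bags: B1 = {2, 5, 6, 10}  B2 = {2, 5, 6, 9}  B3 = {2, 5, 6, 7}  B4 = {2, 3, 5, 9}  B5 = {1, 5, 6, 10}  B6 = {5, 6, 8, 10}  B7 = {2, 3, 4, 5}  B8 = {0, 5, 6, 7}
Tree: B1–B2, B1–B3, B2–B4, B1–B5, B1–B6, B4–B7, B3–B8
Every bag has size at most 4, so the width is 4 − 1 = 3 and tw(G) ≤ 3. For the lower bound, the 4 vertices {2, 3, 5, 9} are pairwise adjacent, and any tree decomposition puts a clique entirely inside one bag — forcing width ≥ 3. Therefore the treewidth is 3.

3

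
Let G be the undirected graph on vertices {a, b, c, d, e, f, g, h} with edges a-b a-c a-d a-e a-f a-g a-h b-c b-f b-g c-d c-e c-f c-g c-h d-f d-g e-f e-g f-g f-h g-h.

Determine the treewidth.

A width-4 tree decomposition is:
Bags: B1 = {a, c, e, f, g}  B2 = {a, b, c, f, g}  B3 = {a, c, d, f, g}  B4 = {a, c, f, g, h}
Tree: B1–B2, B1–B3, B1–B4
Every bag has size at most 5, so the width is 5 − 1 = 4 and tw(G) ≤ 4. On the other hand G contains the 5-clique {a, c, d, f, g}. A clique must lie in a single bag of any decomposition, so no decomposition can have width below 4. Combining the bounds, tw(G) = 4.

4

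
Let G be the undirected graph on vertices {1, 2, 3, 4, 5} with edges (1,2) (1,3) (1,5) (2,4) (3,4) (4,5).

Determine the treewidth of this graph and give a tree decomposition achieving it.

Treewidth 2.
Bags: B1 = {1, 4, 5}  B2 = {1, 3, 4}  B3 = {1, 2, 4}
Tree: B1–B2, B2–B3

Each bag holds 3 vertices, so the decomposition has width 2, which upper-bounds the treewidth. Since 5–1–3–4–5 is a cycle in G, G is not acyclic. Forests are exactly the graphs of treewidth ≤ 1, so tw(G) ≥ 2. The upper and lower bounds meet at 2, so that is the treewidth.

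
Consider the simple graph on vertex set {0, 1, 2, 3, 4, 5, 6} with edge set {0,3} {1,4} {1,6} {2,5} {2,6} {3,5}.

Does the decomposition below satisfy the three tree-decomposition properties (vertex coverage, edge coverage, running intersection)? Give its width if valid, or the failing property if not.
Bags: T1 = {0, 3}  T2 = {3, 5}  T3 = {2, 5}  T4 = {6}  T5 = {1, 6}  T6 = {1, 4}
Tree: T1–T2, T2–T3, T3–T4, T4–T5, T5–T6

No — edge (2,6) lies in no bag.

A tree decomposition must satisfy three properties: every vertex lies in some bag; for every edge, both endpoints lie together in some bag; and for every vertex, the bags containing it form a connected subtree. Here edge (2,6) lies in no bag, so the decomposition is invalid.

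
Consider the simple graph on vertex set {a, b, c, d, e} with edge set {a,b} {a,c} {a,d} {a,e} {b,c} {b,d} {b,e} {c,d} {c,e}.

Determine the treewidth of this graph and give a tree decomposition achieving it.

Every bag has size at most 4, so the width is 4 − 1 = 3 and tw(G) ≤ 3. On the other hand G contains the 4-clique {a, b, c, d}. A clique must lie in a single bag of any decomposition, so no decomposition can have width below 3. Therefore the treewidth is 3.

Treewidth 3.
One optimal decomposition is:
Bags: B1 = {a, b, c, e}  B2 = {a, b, c, d}
Tree: B1–B2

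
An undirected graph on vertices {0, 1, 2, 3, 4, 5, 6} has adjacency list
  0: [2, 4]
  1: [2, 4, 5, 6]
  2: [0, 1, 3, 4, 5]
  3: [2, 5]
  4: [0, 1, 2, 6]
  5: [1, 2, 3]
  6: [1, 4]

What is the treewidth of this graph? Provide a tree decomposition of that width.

Treewidth 2.
Bags: B1 = {1, 2, 4}  B2 = {1, 4, 6}  B3 = {1, 2, 5}  B4 = {0, 2, 4}  B5 = {2, 3, 5}
Tree: B1–B2, B1–B3, B1–B4, B3–B5

Every bag has size at most 3, so the width is 3 − 1 = 2 and tw(G) ≤ 2. Conversely, {0, 2, 4} is a clique of size 3, and the vertices of any clique must share a bag in every tree decomposition; so some bag has ≥ 3 vertices and tw(G) ≥ 2. Therefore the treewidth is 2.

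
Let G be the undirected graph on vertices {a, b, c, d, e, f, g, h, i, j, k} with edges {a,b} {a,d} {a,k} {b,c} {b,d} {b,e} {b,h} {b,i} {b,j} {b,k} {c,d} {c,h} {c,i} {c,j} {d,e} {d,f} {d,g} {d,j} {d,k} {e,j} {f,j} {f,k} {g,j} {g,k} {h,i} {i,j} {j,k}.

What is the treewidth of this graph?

A width-3 tree decomposition is:
Bags: B1 = {b, c, h, i}  B2 = {b, c, i, j}  B3 = {b, c, d, j}  B4 = {b, d, j, k}  B5 = {d, f, j, k}  B6 = {b, d, e, j}  B7 = {a, b, d, k}  B8 = {d, g, j, k}
Tree: B1–B2, B2–B3, B3–B4, B4–B5, B3–B6, B4–B7, B4–B8
Each bag holds 4 vertices, so the decomposition has width 3, which upper-bounds the treewidth. On the other hand G contains the 4-clique {b, d, e, j}. A clique must lie in a single bag of any decomposition, so no decomposition can have width below 3. Hence tw(G) = 3 exactly.

3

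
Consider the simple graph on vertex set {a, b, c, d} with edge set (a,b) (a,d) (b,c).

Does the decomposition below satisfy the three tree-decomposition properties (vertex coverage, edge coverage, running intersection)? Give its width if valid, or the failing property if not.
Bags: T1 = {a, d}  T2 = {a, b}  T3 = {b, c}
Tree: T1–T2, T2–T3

Every vertex of G appears in some bag (union = {a, b, c, d}); every edge is covered by a bag; and for each vertex v the set of bags containing v is connected in the bag tree. The decomposition is therefore valid. The largest bag has 2 vertices, so the width is 1.

Yes; width 1.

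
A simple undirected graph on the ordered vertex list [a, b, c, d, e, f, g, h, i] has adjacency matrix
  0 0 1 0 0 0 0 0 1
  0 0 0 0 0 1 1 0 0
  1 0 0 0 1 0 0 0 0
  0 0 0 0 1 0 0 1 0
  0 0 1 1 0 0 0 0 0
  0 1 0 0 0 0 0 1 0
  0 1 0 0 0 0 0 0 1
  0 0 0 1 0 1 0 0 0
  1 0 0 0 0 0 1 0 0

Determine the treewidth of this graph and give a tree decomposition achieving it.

Every bag has size at most 3, so the width is 3 − 1 = 2 and tw(G) ≤ 2. For the lower bound, G contains the cycle e–c–a–i–g–b–f–h–d–e, so G is not a forest; only forests have treewidth ≤ 1, hence tw(G) ≥ 2. The upper and lower bounds meet at 2, so that is the treewidth.

Treewidth 2.
One optimal decomposition is:
Bags: B1 = {a, c, e}  B2 = {a, e, i}  B3 = {e, g, i}  B4 = {b, e, g}  B5 = {b, e, f}  B6 = {e, f, h}  B7 = {d, e, h}
Tree: B1–B2, B2–B3, B3–B4, B4–B5, B5–B6, B6–B7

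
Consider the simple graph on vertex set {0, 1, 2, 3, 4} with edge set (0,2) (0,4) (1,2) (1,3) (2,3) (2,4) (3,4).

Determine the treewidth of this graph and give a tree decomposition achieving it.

Treewidth 2.
One optimal decomposition is:
Bags: B1 = {2, 3, 4}  B2 = {1, 2, 3}  B3 = {0, 2, 4}
Tree: B1–B2, B1–B3

Every bag has size at most 3, so the width is 3 − 1 = 2 and tw(G) ≤ 2. Conversely, {0, 2, 4} is a clique of size 3, and the vertices of any clique must share a bag in every tree decomposition; so some bag has ≥ 3 vertices and tw(G) ≥ 2. Hence tw(G) = 2 exactly.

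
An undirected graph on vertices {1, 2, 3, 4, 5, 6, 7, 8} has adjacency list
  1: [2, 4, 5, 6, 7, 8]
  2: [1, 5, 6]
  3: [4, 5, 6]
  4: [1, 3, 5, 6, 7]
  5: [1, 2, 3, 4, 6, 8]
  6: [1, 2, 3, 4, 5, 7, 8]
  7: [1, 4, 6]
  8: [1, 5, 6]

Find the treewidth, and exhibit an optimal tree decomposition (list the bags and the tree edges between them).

Treewidth 3.
One optimal decomposition is:
Bags: B1 = {1, 5, 6, 8}  B2 = {1, 4, 5, 6}  B3 = {1, 4, 6, 7}  B4 = {3, 4, 5, 6}  B5 = {1, 2, 5, 6}
Tree: B1–B2, B2–B3, B2–B4, B1–B5

Each bag holds 4 vertices, so the decomposition has width 3, which upper-bounds the treewidth. For the lower bound, the 4 vertices {1, 5, 6, 8} are pairwise adjacent, and any tree decomposition puts a clique entirely inside one bag — forcing width ≥ 3. The upper and lower bounds meet at 3, so that is the treewidth.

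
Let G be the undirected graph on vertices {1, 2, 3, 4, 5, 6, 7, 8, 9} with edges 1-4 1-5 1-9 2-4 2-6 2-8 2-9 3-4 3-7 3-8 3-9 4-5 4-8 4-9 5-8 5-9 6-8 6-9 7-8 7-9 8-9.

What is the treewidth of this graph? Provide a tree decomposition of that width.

Treewidth 3.
One such decomposition:
Bags: B1 = {2, 4, 8, 9}  B2 = {4, 5, 8, 9}  B3 = {3, 4, 8, 9}  B4 = {3, 7, 8, 9}  B5 = {2, 6, 8, 9}  B6 = {1, 4, 5, 9}
Tree: B1–B2, B2–B3, B3–B4, B1–B5, B2–B6

Each bag holds 4 vertices, so the decomposition has width 3, which upper-bounds the treewidth. Conversely, {2, 4, 8, 9} is a clique of size 4, and the vertices of any clique must share a bag in every tree decomposition; so some bag has ≥ 4 vertices and tw(G) ≥ 3. The upper and lower bounds meet at 3, so that is the treewidth.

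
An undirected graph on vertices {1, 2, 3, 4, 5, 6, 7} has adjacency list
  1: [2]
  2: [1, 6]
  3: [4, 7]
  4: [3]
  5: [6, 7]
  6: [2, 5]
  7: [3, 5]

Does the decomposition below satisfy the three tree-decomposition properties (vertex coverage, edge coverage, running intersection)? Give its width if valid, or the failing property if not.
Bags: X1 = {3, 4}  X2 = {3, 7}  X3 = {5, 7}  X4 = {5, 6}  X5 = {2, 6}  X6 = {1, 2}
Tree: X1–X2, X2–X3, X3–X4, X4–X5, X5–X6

Checking the three conditions: (i) the bags cover all of {1, 2, 3, 4, 5, 6, 7}; (ii) for each edge, some bag contains both endpoints; (iii) the bags containing any fixed vertex form a subtree. All hold, so the decomposition is valid with width 2 − 1 = 1.

Yes; width 1.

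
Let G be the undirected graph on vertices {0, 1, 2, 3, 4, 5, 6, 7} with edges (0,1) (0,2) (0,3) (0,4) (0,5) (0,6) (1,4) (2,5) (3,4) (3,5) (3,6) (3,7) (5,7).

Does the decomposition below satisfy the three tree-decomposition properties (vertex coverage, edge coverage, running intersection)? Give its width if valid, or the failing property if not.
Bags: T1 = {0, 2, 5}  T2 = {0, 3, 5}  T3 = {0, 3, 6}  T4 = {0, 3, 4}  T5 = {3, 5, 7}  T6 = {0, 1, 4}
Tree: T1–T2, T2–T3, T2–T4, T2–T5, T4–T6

Yes; width 2.

Checking the three conditions: (i) the bags cover all of {0, 1, 2, 3, 4, 5, 6, 7}; (ii) for each edge, some bag contains both endpoints; (iii) the bags containing any fixed vertex form a subtree. All hold, so the decomposition is valid with width 3 − 1 = 2.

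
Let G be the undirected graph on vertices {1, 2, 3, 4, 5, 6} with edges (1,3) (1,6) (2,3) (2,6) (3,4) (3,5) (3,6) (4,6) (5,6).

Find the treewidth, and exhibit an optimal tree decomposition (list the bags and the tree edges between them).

The largest bag has 3 vertices, giving width 2; this decomposition certifies tw(G) ≤ 2. Conversely, {1, 3, 6} is a clique of size 3, and the vertices of any clique must share a bag in every tree decomposition; so some bag has ≥ 3 vertices and tw(G) ≥ 2. Hence tw(G) = 2 exactly.

Treewidth 2.
Bags: B1 = {1, 3, 6}  B2 = {3, 5, 6}  B3 = {2, 3, 6}  B4 = {3, 4, 6}
Tree: B1–B2, B1–B3, B3–B4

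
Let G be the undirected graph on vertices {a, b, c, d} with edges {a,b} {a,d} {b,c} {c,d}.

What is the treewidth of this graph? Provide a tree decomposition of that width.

Each bag holds 3 vertices, so the decomposition has width 2, which upper-bounds the treewidth. For the lower bound, G contains the cycle b–c–d–a–b, so G is not a forest; only forests have treewidth ≤ 1, hence tw(G) ≥ 2. The upper and lower bounds meet at 2, so that is the treewidth.

Treewidth 2.
Bags: B1 = {b, c, d}  B2 = {a, b, d}
Tree: B1–B2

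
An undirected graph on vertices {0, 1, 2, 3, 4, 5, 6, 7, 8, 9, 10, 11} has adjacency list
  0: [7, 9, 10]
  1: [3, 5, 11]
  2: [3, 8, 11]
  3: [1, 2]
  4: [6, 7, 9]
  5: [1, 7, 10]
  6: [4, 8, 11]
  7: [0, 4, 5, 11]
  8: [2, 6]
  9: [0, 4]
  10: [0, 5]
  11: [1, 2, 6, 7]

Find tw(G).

A width-3 tree decomposition is:
Bags: B1 = {2, 3, 6, 8}  B2 = {2, 3, 6, 11}  B3 = {1, 3, 6, 11}  B4 = {1, 4, 6, 11}  B5 = {1, 4, 7, 11}  B6 = {1, 4, 5, 7}  B7 = {4, 5, 7, 9}  B8 = {0, 5, 7, 9}  B9 = {0, 5, 9, 10}
Tree: B1–B2, B2–B3, B3–B4, B4–B5, B5–B6, B6–B7, B7–B8, B8–B9
Each bag holds 4 vertices, so the decomposition has width 3, which upper-bounds the treewidth. For the lower bound: the 4 vertex sets {2,3,8}, {6}, {11}, {1,4,5,7} are disjoint, each induces a connected subgraph, and every pair is joined by at least one edge of G. Contracting each set to a single vertex therefore yields K_{4} as a minor, and since treewidth is minor-monotone, tw(G) ≥ tw(K_{4}) = 3. The upper and lower bounds meet at 3, so that is the treewidth.

3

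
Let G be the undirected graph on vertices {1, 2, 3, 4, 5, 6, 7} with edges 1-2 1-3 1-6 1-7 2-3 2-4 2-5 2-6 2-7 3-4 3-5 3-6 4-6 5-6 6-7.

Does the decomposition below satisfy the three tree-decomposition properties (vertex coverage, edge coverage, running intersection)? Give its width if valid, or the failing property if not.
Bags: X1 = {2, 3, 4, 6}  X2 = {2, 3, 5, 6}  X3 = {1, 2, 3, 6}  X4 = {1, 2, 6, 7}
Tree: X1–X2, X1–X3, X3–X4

Yes; width 3.

Vertex coverage: the bags together contain {1, 2, 3, 4, 5, 6, 7}, the full vertex set. Edge coverage: each edge of G has both endpoints in at least one bag. Running intersection: for every vertex, the bags containing it form a connected subtree. All three properties hold, so this is a valid tree decomposition of width max|bag| − 1 = 3, and hence tw(G) ≤ 3.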